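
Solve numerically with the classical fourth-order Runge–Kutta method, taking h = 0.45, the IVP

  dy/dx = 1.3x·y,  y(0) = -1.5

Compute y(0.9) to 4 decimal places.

RK4: k1 = f(x_n, y_n); k2 = f(x_n + h/2, y_n + (h/2)·k1); k3 = f(x_n + h/2, y_n + (h/2)·k2); k4 = f(x_n + h, y_n + h·k3); y_{n+1} = y_n + (h/6)·(k1 + 2k2 + 2k3 + k4).
x=0.000000, y=-1.500000:
  k1 = f(0.000000, -1.500000) = 0.000000
  k2 = f(0.225000, -1.500000) = -0.438750
  k3 = f(0.225000, -1.598719) = -0.467625
  k4 = f(0.450000, -1.710431) = -1.000602
  y ← -1.500000 + (0.45/6)·(k1 + 2k2 + 2k3 + k4) = -1.711001
x=0.450000, y=-1.711001:
  k1 = f(0.450000, -1.711001) = -1.000936
  k2 = f(0.675000, -1.936212) = -1.699026
  k3 = f(0.675000, -2.093282) = -1.836855
  k4 = f(0.900000, -2.537586) = -2.968976
  y ← -1.711001 + (0.45/6)·(k1 + 2k2 + 2k3 + k4) = -2.539127
y(0.9) ≈ -2.5391

-2.5391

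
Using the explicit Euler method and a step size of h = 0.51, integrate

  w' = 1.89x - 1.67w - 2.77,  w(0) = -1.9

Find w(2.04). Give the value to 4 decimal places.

Euler: w_{n+1} = w_n + h·f(x_n, w_n).
x=0.000000, w=-1.900000: f=0.403000 → w ← -1.900000 + 0.51·0.403000 = -1.694470
x=0.510000, w=-1.694470: f=1.023665 → w ← -1.694470 + 0.51·1.023665 = -1.172401
x=1.020000, w=-1.172401: f=1.115710 → w ← -1.172401 + 0.51·1.115710 = -0.603389
x=1.530000, w=-0.603389: f=1.129360 → w ← -0.603389 + 0.51·1.129360 = -0.027416
w(2.04) ≈ -0.0274

-0.0274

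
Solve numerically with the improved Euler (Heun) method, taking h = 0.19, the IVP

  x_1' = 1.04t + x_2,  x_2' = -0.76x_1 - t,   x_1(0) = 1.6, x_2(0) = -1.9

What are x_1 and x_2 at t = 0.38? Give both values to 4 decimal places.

0.8684, -2.3292

Heun on (x_1,x_2): k1 = f(t_n, state_n); k2 = f(t_n + h, state_n + h·k1); state_{n+1} = state_n + (h/2)·(k1 + k2).
0.000000: (1.600000, -1.900000)
  k1 = (-1.900000, -1.216000)
  predictor → (1.239000, -2.131040)
  k2 = (-1.933440, -1.131640)
  → (1.235823, -2.123026)
0.190000: (1.235823, -2.123026)
  k1 = (-1.925426, -1.129226)
  predictor → (0.869992, -2.337579)
  k2 = (-1.942379, -1.041194)
  → (0.868382, -2.329216)
(x_1(0.38), x_2(0.38)) ≈ (0.8684, -2.3292)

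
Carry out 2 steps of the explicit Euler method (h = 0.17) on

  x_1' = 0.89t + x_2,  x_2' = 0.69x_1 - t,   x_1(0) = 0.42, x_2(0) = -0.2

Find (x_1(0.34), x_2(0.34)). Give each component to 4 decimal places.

Euler on (x_1,x_2): x_1_{n+1} = x_1_n + h·x_1', x_2_{n+1} = x_2_n + h·x_2'.
0.000000: (0.420000, -0.200000); f=(-0.200000, 0.289800) → (0.386000, -0.150734)
0.170000: (0.386000, -0.150734); f=(0.000566, 0.096340) → (0.386096, -0.134356)
(x_1(0.34), x_2(0.34)) ≈ (0.3861, -0.1344)

0.3861, -0.1344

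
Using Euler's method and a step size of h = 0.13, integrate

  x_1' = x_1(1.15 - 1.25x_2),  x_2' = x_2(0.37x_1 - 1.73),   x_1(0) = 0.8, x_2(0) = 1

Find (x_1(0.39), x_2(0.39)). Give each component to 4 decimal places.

0.8370, 0.5383

Euler on (x_1,x_2): x_1_{n+1} = x_1_n + h·x_1', x_2_{n+1} = x_2_n + h·x_2'.
0.000000: (0.800000, 1.000000); f=(-0.080000, -1.434000) → (0.789600, 0.813580)
0.130000: (0.789600, 0.813580); f=(0.105037, -1.169804) → (0.803255, 0.661505)
0.260000: (0.803255, 0.661505); f=(0.259546, -0.947802) → (0.836996, 0.538291)
(x_1(0.39), x_2(0.39)) ≈ (0.8370, 0.5383)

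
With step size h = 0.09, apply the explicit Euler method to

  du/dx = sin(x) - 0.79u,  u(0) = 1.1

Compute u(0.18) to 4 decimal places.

0.9572

Euler: u_{n+1} = u_n + h·f(x_n, u_n).
x=0.000000, u=1.100000: f=-0.869000 → u ← 1.100000 + 0.09·(-0.869000) = 1.021790
x=0.090000, u=1.021790: f=-0.717336 → u ← 1.021790 + 0.09·(-0.717336) = 0.957230
u(0.18) ≈ 0.9572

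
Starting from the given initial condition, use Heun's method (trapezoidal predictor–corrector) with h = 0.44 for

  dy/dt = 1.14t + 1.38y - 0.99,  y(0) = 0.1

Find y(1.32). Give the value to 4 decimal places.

Heun: k1 = f(t_n, y_n); k2 = f(t_n + h, y_n + h·k1); y_{n+1} = y_n + (h/2)·(k1 + k2).
t=0.000000, y=0.100000:
  k1 = f(0.000000, 0.100000) = -0.852000
  k2 = f(0.440000, -0.274880) = -0.867734
  y ← 0.100000 + (0.44/2)·(-0.852000 + (-0.867734)) = -0.278342
t=0.440000, y=-0.278342:
  k1 = f(0.440000, -0.278342) = -0.872511
  k2 = f(0.880000, -0.662247) = -0.900700
  y ← -0.278342 + (0.44/2)·(-0.872511 + (-0.900700)) = -0.668448
t=0.880000, y=-0.668448:
  k1 = f(0.880000, -0.668448) = -0.909258
  k2 = f(1.320000, -1.068522) = -0.959760
  y ← -0.668448 + (0.44/2)·(-0.909258 + (-0.959760)) = -1.079632
y(1.32) ≈ -1.0796

-1.0796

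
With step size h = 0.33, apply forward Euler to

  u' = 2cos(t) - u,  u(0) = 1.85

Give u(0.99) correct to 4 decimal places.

1.7924

Euler: u_{n+1} = u_n + h·f(t_n, u_n).
t=0.000000, u=1.850000: f=0.150000 → u ← 1.850000 + 0.33·0.150000 = 1.899500
t=0.330000, u=1.899500: f=-0.007415 → u ← 1.899500 + 0.33·(-0.007415) = 1.897053
t=0.660000, u=1.897053: f=-0.317068 → u ← 1.897053 + 0.33·(-0.317068) = 1.792420
u(0.99) ≈ 1.7924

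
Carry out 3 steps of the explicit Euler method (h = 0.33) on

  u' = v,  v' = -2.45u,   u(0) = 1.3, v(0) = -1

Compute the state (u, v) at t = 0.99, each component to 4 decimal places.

Euler on (u,v): u_{n+1} = u_n + h·u', v_{n+1} = v_n + h·v'.
0.000000: (1.300000, -1.000000); f=(-1.000000, -3.185000) → (0.970000, -2.051050)
0.330000: (0.970000, -2.051050); f=(-2.051050, -2.376500) → (0.293153, -2.835295)
0.660000: (0.293153, -2.835295); f=(-2.835295, -0.718226) → (-0.642494, -3.072310)
(u(0.99), v(0.99)) ≈ (-0.6425, -3.0723)

-0.6425, -3.0723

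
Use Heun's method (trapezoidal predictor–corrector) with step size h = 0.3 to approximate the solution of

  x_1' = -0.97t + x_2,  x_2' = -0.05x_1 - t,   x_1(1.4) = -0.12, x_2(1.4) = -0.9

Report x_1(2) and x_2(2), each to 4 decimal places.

-1.9240, -1.8928

Heun on (x_1,x_2): k1 = f(t_n, state_n); k2 = f(t_n + h, state_n + h·k1); state_{n+1} = state_n + (h/2)·(k1 + k2).
1.400000: (-0.120000, -0.900000)
  k1 = (-2.258000, -1.394000)
  predictor → (-0.797400, -1.318200)
  k2 = (-2.967200, -1.660130)
  → (-0.903780, -1.358119)
1.700000: (-0.903780, -1.358119)
  k1 = (-3.007119, -1.654811)
  predictor → (-1.805916, -1.854563)
  k2 = (-3.794563, -1.909704)
  → (-1.924032, -1.892797)
(x_1(2), x_2(2)) ≈ (-1.9240, -1.8928)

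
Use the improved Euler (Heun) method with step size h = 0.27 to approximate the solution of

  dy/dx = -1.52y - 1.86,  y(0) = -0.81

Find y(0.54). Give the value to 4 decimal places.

-1.0359

Heun: k1 = f(x_n, y_n); k2 = f(x_n + h, y_n + h·k1); y_{n+1} = y_n + (h/2)·(k1 + k2).
x=0.000000, y=-0.810000:
  k1 = f(0.000000, -0.810000) = -0.628800
  k2 = f(0.270000, -0.979776) = -0.370740
  y ← -0.810000 + (0.27/2)·(-0.628800 + (-0.370740)) = -0.944938
x=0.270000, y=-0.944938:
  k1 = f(0.270000, -0.944938) = -0.423694
  k2 = f(0.540000, -1.059335) = -0.249810
  y ← -0.944938 + (0.27/2)·(-0.423694 + (-0.249810)) = -1.035861
y(0.54) ≈ -1.0359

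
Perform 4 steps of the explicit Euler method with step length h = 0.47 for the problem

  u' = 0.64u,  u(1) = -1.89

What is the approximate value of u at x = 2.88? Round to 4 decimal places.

-5.4113

Euler: u_{n+1} = u_n + h·f(x_n, u_n).
x=1.000000, u=-1.890000: f=-1.209600 → u ← -1.890000 + 0.47·(-1.209600) = -2.458512
x=1.470000, u=-2.458512: f=-1.573448 → u ← -2.458512 + 0.47·(-1.573448) = -3.198032
x=1.940000, u=-3.198032: f=-2.046741 → u ← -3.198032 + 0.47·(-2.046741) = -4.160001
x=2.410000, u=-4.160001: f=-2.662400 → u ← -4.160001 + 0.47·(-2.662400) = -5.411329
u(2.88) ≈ -5.4113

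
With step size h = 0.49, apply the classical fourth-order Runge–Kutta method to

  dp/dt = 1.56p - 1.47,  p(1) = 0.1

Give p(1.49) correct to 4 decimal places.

-0.8646

RK4: k1 = f(t_n, p_n); k2 = f(t_n + h/2, p_n + (h/2)·k1); k3 = f(t_n + h/2, p_n + (h/2)·k2); k4 = f(t_n + h, p_n + h·k3); p_{n+1} = p_n + (h/6)·(k1 + 2k2 + 2k3 + k4).
t=1.000000, p=0.100000:
  k1 = f(1.000000, 0.100000) = -1.314000
  k2 = f(1.245000, -0.221930) = -1.816211
  k3 = f(1.245000, -0.344972) = -2.008156
  k4 = f(1.490000, -0.883996) = -2.849034
  p ← 0.100000 + (0.49/6)·(k1 + 2k2 + 2k3 + k4) = -0.864628
p(1.49) ≈ -0.8646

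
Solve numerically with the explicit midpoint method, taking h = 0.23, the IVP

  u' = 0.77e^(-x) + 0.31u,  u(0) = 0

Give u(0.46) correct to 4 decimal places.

Midpoint: k1 = f(x_n, u_n); k2 = f(x_n + h/2, u_n + (h/2)·k1); u_{n+1} = u_n + h·k2.
x=0.000000, u=0.000000:
  k1 = f(0.000000, 0.000000) = 0.770000
  k2 = f(0.115000, 0.088550) = 0.713802
  u ← 0.000000 + 0.23·0.713802 = 0.164175
x=0.230000, u=0.164175:
  k1 = f(0.230000, 0.164175) = 0.662685
  k2 = f(0.345000, 0.240383) = 0.619849
  u ← 0.164175 + 0.23·0.619849 = 0.306740
u(0.46) ≈ 0.3067

0.3067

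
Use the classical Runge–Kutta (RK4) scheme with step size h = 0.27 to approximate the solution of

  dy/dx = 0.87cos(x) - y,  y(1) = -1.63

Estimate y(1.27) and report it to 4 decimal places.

-1.1588

RK4: k1 = f(x_n, y_n); k2 = f(x_n + h/2, y_n + (h/2)·k1); k3 = f(x_n + h/2, y_n + (h/2)·k2); k4 = f(x_n + h, y_n + h·k3); y_{n+1} = y_n + (h/6)·(k1 + 2k2 + 2k3 + k4).
x=1.000000, y=-1.630000:
  k1 = f(1.000000, -1.630000) = 2.100063
  k2 = f(1.135000, -1.346491) = 1.713747
  k3 = f(1.135000, -1.398644) = 1.765899
  k4 = f(1.270000, -1.153207) = 1.410972
  y ← -1.630000 + (0.27/6)·(k1 + 2k2 + 2k3 + k4) = -1.158835
y(1.27) ≈ -1.1588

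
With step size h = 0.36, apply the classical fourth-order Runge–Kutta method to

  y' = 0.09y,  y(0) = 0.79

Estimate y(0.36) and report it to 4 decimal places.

RK4: k1 = f(t_n, y_n); k2 = f(t_n + h/2, y_n + (h/2)·k1); k3 = f(t_n + h/2, y_n + (h/2)·k2); k4 = f(t_n + h, y_n + h·k3); y_{n+1} = y_n + (h/6)·(k1 + 2k2 + 2k3 + k4).
t=0.000000, y=0.790000:
  k1 = f(0.000000, 0.790000) = 0.071100
  k2 = f(0.180000, 0.802798) = 0.072252
  k3 = f(0.180000, 0.803005) = 0.072270
  k4 = f(0.360000, 0.816017) = 0.073442
  y ← 0.790000 + (0.36/6)·(k1 + 2k2 + 2k3 + k4) = 0.816015
y(0.36) ≈ 0.8160

0.8160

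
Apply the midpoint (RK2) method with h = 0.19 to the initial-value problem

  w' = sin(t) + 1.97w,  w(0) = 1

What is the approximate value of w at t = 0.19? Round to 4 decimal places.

Midpoint: k1 = f(t_n, w_n); k2 = f(t_n + h/2, w_n + (h/2)·k1); w_{n+1} = w_n + h·k2.
t=0.000000, w=1.000000:
  k1 = f(0.000000, 1.000000) = 1.970000
  k2 = f(0.095000, 1.187150) = 2.433543
  w ← 1.000000 + 0.19·2.433543 = 1.462373
w(0.19) ≈ 1.4624

1.4624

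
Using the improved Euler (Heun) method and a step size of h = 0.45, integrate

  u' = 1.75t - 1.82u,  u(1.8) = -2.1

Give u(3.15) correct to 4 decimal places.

2.0458

Heun: k1 = f(t_n, u_n); k2 = f(t_n + h, u_n + h·k1); u_{n+1} = u_n + (h/2)·(k1 + k2).
t=1.800000, u=-2.100000:
  k1 = f(1.800000, -2.100000) = 6.972000
  k2 = f(2.250000, 1.037400) = 2.049432
  u ← -2.100000 + (0.45/2)·(6.972000 + 2.049432) = -0.070178
t=2.250000, u=-0.070178:
  k1 = f(2.250000, -0.070178) = 4.065224
  k2 = f(2.700000, 1.759173) = 1.523305
  u ← -0.070178 + (0.45/2)·(4.065224 + 1.523305) = 1.187241
t=2.700000, u=1.187241:
  k1 = f(2.700000, 1.187241) = 2.564221
  k2 = f(3.150000, 2.341141) = 1.251624
  u ← 1.187241 + (0.45/2)·(2.564221 + 1.251624) = 2.045806
u(3.15) ≈ 2.0458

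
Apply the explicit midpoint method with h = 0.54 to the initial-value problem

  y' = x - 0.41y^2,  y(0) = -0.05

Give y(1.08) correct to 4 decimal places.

Midpoint: k1 = f(x_n, y_n); k2 = f(x_n + h/2, y_n + (h/2)·k1); y_{n+1} = y_n + h·k2.
x=0.000000, y=-0.050000:
  k1 = f(0.000000, -0.050000) = -0.001025
  k2 = f(0.270000, -0.050277) = 0.268964
  y ← -0.050000 + 0.54·0.268964 = 0.095240
x=0.540000, y=0.095240:
  k1 = f(0.540000, 0.095240) = 0.536281
  k2 = f(0.810000, 0.240036) = 0.786377
  y ← 0.095240 + 0.54·0.786377 = 0.519884
y(1.08) ≈ 0.5199

0.5199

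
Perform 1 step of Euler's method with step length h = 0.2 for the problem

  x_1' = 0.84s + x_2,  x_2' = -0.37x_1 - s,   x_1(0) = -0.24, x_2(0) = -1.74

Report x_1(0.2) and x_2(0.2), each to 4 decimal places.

-0.5880, -1.7222

Euler on (x_1,x_2): x_1_{n+1} = x_1_n + h·x_1', x_2_{n+1} = x_2_n + h·x_2'.
0.000000: (-0.240000, -1.740000); f=(-1.740000, 0.088800) → (-0.588000, -1.722240)
(x_1(0.2), x_2(0.2)) ≈ (-0.5880, -1.7222)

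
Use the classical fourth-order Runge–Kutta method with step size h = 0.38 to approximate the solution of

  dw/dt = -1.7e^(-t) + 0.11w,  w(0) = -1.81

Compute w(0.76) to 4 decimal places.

RK4: k1 = f(t_n, w_n); k2 = f(t_n + h/2, w_n + (h/2)·k1); k3 = f(t_n + h/2, w_n + (h/2)·k2); k4 = f(t_n + h, w_n + h·k3); w_{n+1} = w_n + (h/6)·(k1 + 2k2 + 2k3 + k4).
t=0.000000, w=-1.810000:
  k1 = f(0.000000, -1.810000) = -1.899100
  k2 = f(0.190000, -2.170829) = -1.644622
  k3 = f(0.190000, -2.122478) = -1.639303
  k4 = f(0.380000, -2.432935) = -1.430187
  w ← -1.810000 + (0.38/6)·(k1 + 2k2 + 2k3 + k4) = -2.436819
t=0.380000, w=-2.436819:
  k1 = f(0.380000, -2.436819) = -1.430614
  k2 = f(0.570000, -2.708635) = -1.259343
  k3 = f(0.570000, -2.676094) = -1.255764
  k4 = f(0.760000, -2.914009) = -1.115574
  w ← -2.436819 + (0.38/6)·(k1 + 2k2 + 2k3 + k4) = -2.916657
w(0.76) ≈ -2.9167

-2.9167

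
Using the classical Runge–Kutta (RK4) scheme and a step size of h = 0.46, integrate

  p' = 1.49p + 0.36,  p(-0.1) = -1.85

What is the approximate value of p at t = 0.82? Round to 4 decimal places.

-6.5672

RK4: k1 = f(t_n, p_n); k2 = f(t_n + h/2, p_n + (h/2)·k1); k3 = f(t_n + h/2, p_n + (h/2)·k2); k4 = f(t_n + h, p_n + h·k3); p_{n+1} = p_n + (h/6)·(k1 + 2k2 + 2k3 + k4).
t=-0.100000, p=-1.850000:
  k1 = f(-0.100000, -1.850000) = -2.396500
  k2 = f(0.130000, -2.401195) = -3.217781
  k3 = f(0.130000, -2.590090) = -3.499233
  k4 = f(0.360000, -3.459647) = -4.794875
  p ← -1.850000 + (0.46/6)·(k1 + 2k2 + 2k3 + k4) = -3.431281
t=0.360000, p=-3.431281:
  k1 = f(0.360000, -3.431281) = -4.752608
  k2 = f(0.590000, -4.524381) = -6.381327
  k3 = f(0.590000, -4.898986) = -6.939489
  k4 = f(0.820000, -6.623446) = -9.508934
  p ← -3.431281 + (0.46/6)·(k1 + 2k2 + 2k3 + k4) = -6.567191
p(0.82) ≈ -6.5672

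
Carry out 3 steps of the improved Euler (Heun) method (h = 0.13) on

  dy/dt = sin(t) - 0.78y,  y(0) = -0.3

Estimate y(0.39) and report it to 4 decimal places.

Heun: k1 = f(t_n, y_n); k2 = f(t_n + h, y_n + h·k1); y_{n+1} = y_n + (h/2)·(k1 + k2).
t=0.000000, y=-0.300000:
  k1 = f(0.000000, -0.300000) = 0.234000
  k2 = f(0.130000, -0.269580) = 0.339907
  y ← -0.300000 + (0.13/2)·(0.234000 + 0.339907) = -0.262696
t=0.130000, y=-0.262696:
  k1 = f(0.130000, -0.262696) = 0.334537
  k2 = f(0.260000, -0.219206) = 0.428061
  y ← -0.262696 + (0.13/2)·(0.334537 + 0.428061) = -0.213127
t=0.260000, y=-0.213127:
  k1 = f(0.260000, -0.213127) = 0.423320
  k2 = f(0.390000, -0.158096) = 0.503503
  y ← -0.213127 + (0.13/2)·(0.423320 + 0.503503) = -0.152884
y(0.39) ≈ -0.1529

-0.1529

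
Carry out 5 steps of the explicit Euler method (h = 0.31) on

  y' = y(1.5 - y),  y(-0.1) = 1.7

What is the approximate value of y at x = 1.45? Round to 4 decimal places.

1.5070

Euler: y_{n+1} = y_n + h·f(x_n, y_n).
x=-0.100000, y=1.700000: f=-0.340000 → y ← 1.700000 + 0.31·(-0.340000) = 1.594600
x=0.210000, y=1.594600: f=-0.150849 → y ← 1.594600 + 0.31·(-0.150849) = 1.547837
x=0.520000, y=1.547837: f=-0.074043 → y ← 1.547837 + 0.31·(-0.074043) = 1.524883
x=0.830000, y=1.524883: f=-0.037944 → y ← 1.524883 + 0.31·(-0.037944) = 1.513121
x=1.140000, y=1.513121: f=-0.019853 → y ← 1.513121 + 0.31·(-0.019853) = 1.506966
y(1.45) ≈ 1.5070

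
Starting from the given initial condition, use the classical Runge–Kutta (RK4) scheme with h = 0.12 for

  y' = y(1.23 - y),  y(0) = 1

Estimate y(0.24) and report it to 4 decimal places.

RK4: k1 = f(x_n, y_n); k2 = f(x_n + h/2, y_n + (h/2)·k1); k3 = f(x_n + h/2, y_n + (h/2)·k2); k4 = f(x_n + h, y_n + h·k3); y_{n+1} = y_n + (h/6)·(k1 + 2k2 + 2k3 + k4).
x=0.000000, y=1.000000:
  k1 = f(0.000000, 1.000000) = 0.230000
  k2 = f(0.060000, 1.013800) = 0.219184
  k3 = f(0.060000, 1.013151) = 0.219701
  k4 = f(0.120000, 1.026364) = 0.209005
  y ← 1.000000 + (0.12/6)·(k1 + 2k2 + 2k3 + k4) = 1.026335
x=0.120000, y=1.026335:
  k1 = f(0.120000, 1.026335) = 0.209028
  k2 = f(0.180000, 1.038877) = 0.198553
  k3 = f(0.180000, 1.038249) = 0.199086
  k4 = f(0.240000, 1.050226) = 0.188804
  y ← 1.026335 + (0.12/6)·(k1 + 2k2 + 2k3 + k4) = 1.050198
y(0.24) ≈ 1.0502

1.0502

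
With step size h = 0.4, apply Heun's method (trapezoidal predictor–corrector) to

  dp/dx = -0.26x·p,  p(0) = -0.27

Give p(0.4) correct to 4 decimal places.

-0.2644

Heun: k1 = f(x_n, p_n); k2 = f(x_n + h, p_n + h·k1); p_{n+1} = p_n + (h/2)·(k1 + k2).
x=0.000000, p=-0.270000:
  k1 = f(0.000000, -0.270000) = 0.000000
  k2 = f(0.400000, -0.270000) = 0.028080
  p ← -0.270000 + (0.4/2)·(0.000000 + 0.028080) = -0.264384
p(0.4) ≈ -0.2644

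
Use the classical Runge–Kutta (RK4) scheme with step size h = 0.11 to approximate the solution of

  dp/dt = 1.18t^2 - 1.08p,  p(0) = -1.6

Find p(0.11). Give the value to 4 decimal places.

RK4: k1 = f(t_n, p_n); k2 = f(t_n + h/2, p_n + (h/2)·k1); k3 = f(t_n + h/2, p_n + (h/2)·k2); k4 = f(t_n + h, p_n + h·k3); p_{n+1} = p_n + (h/6)·(k1 + 2k2 + 2k3 + k4).
t=0.000000, p=-1.600000:
  k1 = f(0.000000, -1.600000) = 1.728000
  k2 = f(0.055000, -1.504960) = 1.628926
  k3 = f(0.055000, -1.510409) = 1.634811
  k4 = f(0.110000, -1.420171) = 1.548062
  p ← -1.600000 + (0.11/6)·(k1 + 2k2 + 2k3 + k4) = -1.420268
p(0.11) ≈ -1.4203

-1.4203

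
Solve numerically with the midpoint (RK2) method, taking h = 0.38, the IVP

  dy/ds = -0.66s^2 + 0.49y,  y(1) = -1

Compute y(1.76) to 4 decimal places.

-2.5667

Midpoint: k1 = f(s_n, y_n); k2 = f(s_n + h/2, y_n + (h/2)·k1); y_{n+1} = y_n + h·k2.
s=1.000000, y=-1.000000:
  k1 = f(1.000000, -1.000000) = -1.150000
  k2 = f(1.190000, -1.218500) = -1.531691
  y ← -1.000000 + 0.38·(-1.531691) = -1.582043
s=1.380000, y=-1.582043:
  k1 = f(1.380000, -1.582043) = -2.032105
  k2 = f(1.570000, -1.968143) = -2.591224
  y ← -1.582043 + 0.38·(-2.591224) = -2.566708
y(1.76) ≈ -2.5667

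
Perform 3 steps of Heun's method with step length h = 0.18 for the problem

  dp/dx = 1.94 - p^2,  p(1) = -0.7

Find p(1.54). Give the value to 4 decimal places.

0.2630

Heun: k1 = f(x_n, p_n); k2 = f(x_n + h, p_n + h·k1); p_{n+1} = p_n + (h/2)·(k1 + k2).
x=1.000000, p=-0.700000:
  k1 = f(1.000000, -0.700000) = 1.450000
  k2 = f(1.180000, -0.439000) = 1.747279
  p ← -0.700000 + (0.18/2)·(1.450000 + 1.747279) = -0.412245
x=1.180000, p=-0.412245:
  k1 = f(1.180000, -0.412245) = 1.770054
  k2 = f(1.360000, -0.093635) = 1.931232
  p ← -0.412245 + (0.18/2)·(1.770054 + 1.931232) = -0.079129
x=1.360000, p=-0.079129:
  k1 = f(1.360000, -0.079129) = 1.933739
  k2 = f(1.540000, 0.268944) = 1.867669
  p ← -0.079129 + (0.18/2)·(1.933739 + 1.867669) = 0.262998
p(1.54) ≈ 0.2630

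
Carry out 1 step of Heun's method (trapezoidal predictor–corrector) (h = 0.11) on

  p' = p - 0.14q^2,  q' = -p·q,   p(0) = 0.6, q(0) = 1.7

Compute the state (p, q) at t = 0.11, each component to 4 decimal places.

Heun on (p,q): k1 = f(t_n, state_n); k2 = f(t_n + h, state_n + h·k1); state_{n+1} = state_n + (h/2)·(k1 + k2).
0.000000: (0.600000, 1.700000)
  k1 = (0.195400, -1.020000)
  predictor → (0.621494, 1.587800)
  k2 = (0.268539, -0.986808)
  → (0.625517, 1.589626)
(p(0.11), q(0.11)) ≈ (0.6255, 1.5896)

0.6255, 1.5896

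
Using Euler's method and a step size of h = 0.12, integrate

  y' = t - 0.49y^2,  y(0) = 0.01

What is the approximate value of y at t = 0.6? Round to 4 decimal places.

Euler: y_{n+1} = y_n + h·f(t_n, y_n).
t=0.000000, y=0.010000: f=-0.000049 → y ← 0.010000 + 0.12·(-0.000049) = 0.009994
t=0.120000, y=0.009994: f=0.119951 → y ← 0.009994 + 0.12·0.119951 = 0.024388
t=0.240000, y=0.024388: f=0.239709 → y ← 0.024388 + 0.12·0.239709 = 0.053153
t=0.360000, y=0.053153: f=0.358616 → y ← 0.053153 + 0.12·0.358616 = 0.096187
t=0.480000, y=0.096187: f=0.475467 → y ← 0.096187 + 0.12·0.475467 = 0.153243
y(0.6) ≈ 0.1532

0.1532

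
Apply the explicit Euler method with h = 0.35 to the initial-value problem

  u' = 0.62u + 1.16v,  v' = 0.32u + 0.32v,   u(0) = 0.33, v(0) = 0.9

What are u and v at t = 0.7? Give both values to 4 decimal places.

1.3548, 1.2399

Euler on (u,v): u_{n+1} = u_n + h·u', v_{n+1} = v_n + h·v'.
0.000000: (0.330000, 0.900000); f=(1.248600, 0.393600) → (0.767010, 1.037760)
0.350000: (0.767010, 1.037760); f=(1.679348, 0.577526) → (1.354782, 1.239894)
(u(0.7), v(0.7)) ≈ (1.3548, 1.2399)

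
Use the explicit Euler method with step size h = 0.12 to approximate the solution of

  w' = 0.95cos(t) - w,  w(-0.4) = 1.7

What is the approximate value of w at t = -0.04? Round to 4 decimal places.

Euler: w_{n+1} = w_n + h·f(t_n, w_n).
t=-0.400000, w=1.700000: f=-0.824992 → w ← 1.700000 + 0.12·(-0.824992) = 1.601001
t=-0.280000, w=1.601001: f=-0.687998 → w ← 1.601001 + 0.12·(-0.687998) = 1.518441
t=-0.160000, w=1.518441: f=-0.580575 → w ← 1.518441 + 0.12·(-0.580575) = 1.448772
w(-0.04) ≈ 1.4488

1.4488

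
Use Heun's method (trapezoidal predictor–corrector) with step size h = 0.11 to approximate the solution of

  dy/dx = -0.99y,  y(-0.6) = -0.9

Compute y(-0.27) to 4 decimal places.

-0.6496

Heun: k1 = f(x_n, y_n); k2 = f(x_n + h, y_n + h·k1); y_{n+1} = y_n + (h/2)·(k1 + k2).
x=-0.600000, y=-0.900000:
  k1 = f(-0.600000, -0.900000) = 0.891000
  k2 = f(-0.490000, -0.801990) = 0.793970
  y ← -0.900000 + (0.11/2)·(0.891000 + 0.793970) = -0.807327
x=-0.490000, y=-0.807327:
  k1 = f(-0.490000, -0.807327) = 0.799253
  k2 = f(-0.380000, -0.719409) = 0.712215
  y ← -0.807327 + (0.11/2)·(0.799253 + 0.712215) = -0.724196
x=-0.380000, y=-0.724196:
  k1 = f(-0.380000, -0.724196) = 0.716954
  k2 = f(-0.270000, -0.645331) = 0.638878
  y ← -0.724196 + (0.11/2)·(0.716954 + 0.638878) = -0.649625
y(-0.27) ≈ -0.6496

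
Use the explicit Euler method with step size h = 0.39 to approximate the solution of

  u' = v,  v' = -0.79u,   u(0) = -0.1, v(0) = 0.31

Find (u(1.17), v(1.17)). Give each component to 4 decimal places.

0.2842, 0.2870

Euler on (u,v): u_{n+1} = u_n + h·u', v_{n+1} = v_n + h·v'.
0.000000: (-0.100000, 0.310000); f=(0.310000, 0.079000) → (0.020900, 0.340810)
0.390000: (0.020900, 0.340810); f=(0.340810, -0.016511) → (0.153816, 0.334371)
0.780000: (0.153816, 0.334371); f=(0.334371, -0.121515) → (0.284220, 0.286980)
(u(1.17), v(1.17)) ≈ (0.2842, 0.2870)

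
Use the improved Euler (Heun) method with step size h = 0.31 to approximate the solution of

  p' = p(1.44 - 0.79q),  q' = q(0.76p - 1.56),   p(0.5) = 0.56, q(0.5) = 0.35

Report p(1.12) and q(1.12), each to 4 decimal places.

Heun on (p,q): k1 = f(t_n, state_n); k2 = f(t_n + h, state_n + h·k1); state_{n+1} = state_n + (h/2)·(k1 + k2).
0.500000: (0.560000, 0.350000)
  k1 = (0.651560, -0.397040)
  predictor → (0.761984, 0.226918)
  k2 = (0.960659, -0.222582)
  → (0.809894, 0.253959)
0.810000: (0.809894, 0.253959)
  k1 = (1.003761, -0.239859)
  predictor → (1.121060, 0.179602)
  k2 = (1.455264, -0.127157)
  → (1.191043, 0.197071)
(p(1.12), q(1.12)) ≈ (1.1910, 0.1971)

1.1910, 0.1971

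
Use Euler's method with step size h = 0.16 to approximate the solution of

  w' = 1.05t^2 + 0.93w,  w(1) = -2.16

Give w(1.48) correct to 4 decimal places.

Euler: w_{n+1} = w_n + h·f(t_n, w_n).
t=1.000000, w=-2.160000: f=-0.958800 → w ← -2.160000 + 0.16·(-0.958800) = -2.313408
t=1.160000, w=-2.313408: f=-0.738589 → w ← -2.313408 + 0.16·(-0.738589) = -2.431582
t=1.320000, w=-2.431582: f=-0.431852 → w ← -2.431582 + 0.16·(-0.431852) = -2.500679
w(1.48) ≈ -2.5007

-2.5007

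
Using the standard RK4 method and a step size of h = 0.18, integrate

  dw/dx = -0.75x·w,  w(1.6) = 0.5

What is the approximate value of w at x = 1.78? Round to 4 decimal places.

0.3980

RK4: k1 = f(x_n, w_n); k2 = f(x_n + h/2, w_n + (h/2)·k1); k3 = f(x_n + h/2, w_n + (h/2)·k2); k4 = f(x_n + h, w_n + h·k3); w_{n+1} = w_n + (h/6)·(k1 + 2k2 + 2k3 + k4).
x=1.600000, w=0.500000:
  k1 = f(1.600000, 0.500000) = -0.600000
  k2 = f(1.690000, 0.446000) = -0.565305
  k3 = f(1.690000, 0.449123) = -0.569263
  k4 = f(1.780000, 0.397533) = -0.530706
  w ← 0.500000 + (0.18/6)·(k1 + 2k2 + 2k3 + k4) = 0.398005
w(1.78) ≈ 0.3980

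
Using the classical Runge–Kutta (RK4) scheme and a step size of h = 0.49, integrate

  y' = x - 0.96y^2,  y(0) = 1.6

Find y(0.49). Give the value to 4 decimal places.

RK4: k1 = f(x_n, y_n); k2 = f(x_n + h/2, y_n + (h/2)·k1); k3 = f(x_n + h/2, y_n + (h/2)·k2); k4 = f(x_n + h, y_n + h·k3); y_{n+1} = y_n + (h/6)·(k1 + 2k2 + 2k3 + k4).
x=0.000000, y=1.600000:
  k1 = f(0.000000, 1.600000) = -2.457600
  k2 = f(0.245000, 0.997888) = -0.710949
  k3 = f(0.245000, 1.425817) = -1.706637
  k4 = f(0.490000, 0.763748) = -0.069978
  y ← 1.600000 + (0.49/6)·(k1 + 2k2 + 2k3 + k4) = 0.998709
y(0.49) ≈ 0.9987

0.9987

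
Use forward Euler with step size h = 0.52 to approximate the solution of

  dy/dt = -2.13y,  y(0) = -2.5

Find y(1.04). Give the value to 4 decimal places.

-0.0289

Euler: y_{n+1} = y_n + h·f(t_n, y_n).
t=0.000000, y=-2.500000: f=5.325000 → y ← -2.500000 + 0.52·5.325000 = 0.269000
t=0.520000, y=0.269000: f=-0.572970 → y ← 0.269000 + 0.52·(-0.572970) = -0.028944
y(1.04) ≈ -0.0289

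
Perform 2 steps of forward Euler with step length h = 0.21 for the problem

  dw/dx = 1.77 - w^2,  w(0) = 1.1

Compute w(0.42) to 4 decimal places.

1.2780

Euler: w_{n+1} = w_n + h·f(x_n, w_n).
x=0.000000, w=1.100000: f=0.560000 → w ← 1.100000 + 0.21·0.560000 = 1.217600
x=0.210000, w=1.217600: f=0.287450 → w ← 1.217600 + 0.21·0.287450 = 1.277965
w(0.42) ≈ 1.2780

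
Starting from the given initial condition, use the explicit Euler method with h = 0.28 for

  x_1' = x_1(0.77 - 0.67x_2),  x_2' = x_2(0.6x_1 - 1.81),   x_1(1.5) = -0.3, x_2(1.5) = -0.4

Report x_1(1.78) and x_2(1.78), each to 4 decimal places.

Euler on (x_1,x_2): x_1_{n+1} = x_1_n + h·x_1', x_2_{n+1} = x_2_n + h·x_2'.
1.500000: (-0.300000, -0.400000); f=(-0.311400, 0.796000) → (-0.387192, -0.177120)
(x_1(1.78), x_2(1.78)) ≈ (-0.3872, -0.1771)

-0.3872, -0.1771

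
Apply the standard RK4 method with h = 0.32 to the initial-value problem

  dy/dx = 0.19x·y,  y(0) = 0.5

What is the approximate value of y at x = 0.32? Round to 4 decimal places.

RK4: k1 = f(x_n, y_n); k2 = f(x_n + h/2, y_n + (h/2)·k1); k3 = f(x_n + h/2, y_n + (h/2)·k2); k4 = f(x_n + h, y_n + h·k3); y_{n+1} = y_n + (h/6)·(k1 + 2k2 + 2k3 + k4).
x=0.000000, y=0.500000:
  k1 = f(0.000000, 0.500000) = 0.000000
  k2 = f(0.160000, 0.500000) = 0.015200
  k3 = f(0.160000, 0.502432) = 0.015274
  k4 = f(0.320000, 0.504888) = 0.030697
  y ← 0.500000 + (0.32/6)·(k1 + 2k2 + 2k3 + k4) = 0.504888
y(0.32) ≈ 0.5049

0.5049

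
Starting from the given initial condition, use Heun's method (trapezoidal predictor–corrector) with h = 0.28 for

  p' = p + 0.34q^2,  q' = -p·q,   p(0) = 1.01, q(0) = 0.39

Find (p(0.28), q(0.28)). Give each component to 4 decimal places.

1.3454, 0.2837

Heun on (p,q): k1 = f(x_n, state_n); k2 = f(x_n + h, state_n + h·k1); state_{n+1} = state_n + (h/2)·(k1 + k2).
0.000000: (1.010000, 0.390000)
  k1 = (1.061714, -0.393900)
  predictor → (1.307280, 0.279708)
  k2 = (1.333880, -0.365657)
  → (1.345383, 0.283662)
(p(0.28), q(0.28)) ≈ (1.3454, 0.2837)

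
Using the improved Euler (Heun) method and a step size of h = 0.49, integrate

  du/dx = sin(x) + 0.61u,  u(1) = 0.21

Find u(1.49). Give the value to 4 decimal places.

0.7941

Heun: k1 = f(x_n, u_n); k2 = f(x_n + h, u_n + h·k1); u_{n+1} = u_n + (h/2)·(k1 + k2).
x=1.000000, u=0.210000:
  k1 = f(1.000000, 0.210000) = 0.969571
  k2 = f(1.490000, 0.685090) = 1.414643
  u ← 0.210000 + (0.49/2)·(0.969571 + 1.414643) = 0.794132
u(1.49) ≈ 0.7941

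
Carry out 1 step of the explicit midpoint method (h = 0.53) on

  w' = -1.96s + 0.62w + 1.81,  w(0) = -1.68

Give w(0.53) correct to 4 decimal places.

Midpoint: k1 = f(s_n, w_n); k2 = f(s_n + h/2, w_n + (h/2)·k1); w_{n+1} = w_n + h·k2.
s=0.000000, w=-1.680000:
  k1 = f(0.000000, -1.680000) = 0.768400
  k2 = f(0.265000, -1.476374) = 0.375248
  w ← -1.680000 + 0.53·0.375248 = -1.481118
w(0.53) ≈ -1.4811

-1.4811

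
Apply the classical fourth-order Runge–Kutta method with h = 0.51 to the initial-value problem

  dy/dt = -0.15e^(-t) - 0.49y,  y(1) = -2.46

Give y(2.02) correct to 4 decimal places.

-1.5190

RK4: k1 = f(t_n, y_n); k2 = f(t_n + h/2, y_n + (h/2)·k1); k3 = f(t_n + h/2, y_n + (h/2)·k2); k4 = f(t_n + h, y_n + h·k3); y_{n+1} = y_n + (h/6)·(k1 + 2k2 + 2k3 + k4).
t=1.000000, y=-2.460000:
  k1 = f(1.000000, -2.460000) = 1.150218
  k2 = f(1.255000, -2.166694) = 1.018919
  k3 = f(1.255000, -2.200176) = 1.035325
  k4 = f(1.510000, -1.931984) = 0.913536
  y ← -2.460000 + (0.51/6)·(k1 + 2k2 + 2k3 + k4) = -1.935360
t=1.510000, y=-1.935360:
  k1 = f(1.510000, -1.935360) = 0.915190
  k2 = f(1.765000, -1.701986) = 0.808295
  k3 = f(1.765000, -1.729244) = 0.821652
  k4 = f(2.020000, -1.516317) = 0.723097
  y ← -1.935360 + (0.51/6)·(k1 + 2k2 + 2k3 + k4) = -1.519014
y(2.02) ≈ -1.5190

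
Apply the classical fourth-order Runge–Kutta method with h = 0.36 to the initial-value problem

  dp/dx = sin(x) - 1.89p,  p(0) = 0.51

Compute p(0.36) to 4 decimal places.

RK4: k1 = f(x_n, p_n); k2 = f(x_n + h/2, p_n + (h/2)·k1); k3 = f(x_n + h/2, p_n + (h/2)·k2); k4 = f(x_n + h, p_n + h·k3); p_{n+1} = p_n + (h/6)·(k1 + 2k2 + 2k3 + k4).
x=0.000000, p=0.510000:
  k1 = f(0.000000, 0.510000) = -0.963900
  k2 = f(0.180000, 0.336498) = -0.456952
  k3 = f(0.180000, 0.427749) = -0.629415
  k4 = f(0.360000, 0.283410) = -0.183371
  p ← 0.510000 + (0.36/6)·(k1 + 2k2 + 2k3 + k4) = 0.310800
p(0.36) ≈ 0.3108

0.3108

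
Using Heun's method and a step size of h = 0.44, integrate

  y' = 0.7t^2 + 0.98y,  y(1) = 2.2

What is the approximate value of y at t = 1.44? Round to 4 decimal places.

3.8929

Heun: k1 = f(t_n, y_n); k2 = f(t_n + h, y_n + h·k1); y_{n+1} = y_n + (h/2)·(k1 + k2).
t=1.000000, y=2.200000:
  k1 = f(1.000000, 2.200000) = 2.856000
  k2 = f(1.440000, 3.456640) = 4.839027
  y ← 2.200000 + (0.44/2)·(2.856000 + 4.839027) = 3.892906
y(1.44) ≈ 3.8929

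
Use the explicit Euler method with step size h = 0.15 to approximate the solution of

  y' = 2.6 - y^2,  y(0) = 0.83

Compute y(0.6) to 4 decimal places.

Euler: y_{n+1} = y_n + h·f(x_n, y_n).
x=0.000000, y=0.830000: f=1.911100 → y ← 0.830000 + 0.15·1.911100 = 1.116665
x=0.150000, y=1.116665: f=1.353059 → y ← 1.116665 + 0.15·1.353059 = 1.319624
x=0.300000, y=1.319624: f=0.858593 → y ← 1.319624 + 0.15·0.858593 = 1.448413
x=0.450000, y=1.448413: f=0.502100 → y ← 1.448413 + 0.15·0.502100 = 1.523728
y(0.6) ≈ 1.5237

1.5237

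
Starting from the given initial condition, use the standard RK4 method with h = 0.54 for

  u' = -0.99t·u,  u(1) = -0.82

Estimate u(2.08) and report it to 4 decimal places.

RK4: k1 = f(t_n, u_n); k2 = f(t_n + h/2, u_n + (h/2)·k1); k3 = f(t_n + h/2, u_n + (h/2)·k2); k4 = f(t_n + h, u_n + h·k3); u_{n+1} = u_n + (h/6)·(k1 + 2k2 + 2k3 + k4).
t=1.000000, u=-0.820000:
  k1 = f(1.000000, -0.820000) = 0.811800
  k2 = f(1.270000, -0.600814) = 0.755403
  k3 = f(1.270000, -0.616041) = 0.774548
  k4 = f(1.540000, -0.401744) = 0.612499
  u ← -0.820000 + (0.54/6)·(k1 + 2k2 + 2k3 + k4) = -0.416422
t=1.540000, u=-0.416422:
  k1 = f(1.540000, -0.416422) = 0.634877
  k2 = f(1.810000, -0.245005) = 0.439025
  k3 = f(1.810000, -0.297885) = 0.533780
  k4 = f(2.080000, -0.128180) = 0.263949
  u ← -0.416422 + (0.54/6)·(k1 + 2k2 + 2k3 + k4) = -0.160423
u(2.08) ≈ -0.1604

-0.1604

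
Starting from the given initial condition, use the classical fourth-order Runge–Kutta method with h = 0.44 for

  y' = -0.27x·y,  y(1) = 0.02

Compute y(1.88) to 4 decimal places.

0.0142

RK4: k1 = f(x_n, y_n); k2 = f(x_n + h/2, y_n + (h/2)·k1); k3 = f(x_n + h/2, y_n + (h/2)·k2); k4 = f(x_n + h, y_n + h·k3); y_{n+1} = y_n + (h/6)·(k1 + 2k2 + 2k3 + k4).
x=1.000000, y=0.020000:
  k1 = f(1.000000, 0.020000) = -0.005400
  k2 = f(1.220000, 0.018812) = -0.006197
  k3 = f(1.220000, 0.018637) = -0.006139
  k4 = f(1.440000, 0.017299) = -0.006726
  y ← 0.020000 + (0.44/6)·(k1 + 2k2 + 2k3 + k4) = 0.017302
x=1.440000, y=0.017302:
  k1 = f(1.440000, 0.017302) = -0.006727
  k2 = f(1.660000, 0.015822) = -0.007091
  k3 = f(1.660000, 0.015741) = -0.007055
  k4 = f(1.880000, 0.014197) = -0.007207
  y ← 0.017302 + (0.44/6)·(k1 + 2k2 + 2k3 + k4) = 0.014205
y(1.88) ≈ 0.0142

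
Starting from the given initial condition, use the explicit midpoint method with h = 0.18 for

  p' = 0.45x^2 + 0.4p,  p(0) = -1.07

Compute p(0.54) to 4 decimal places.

Midpoint: k1 = f(x_n, p_n); k2 = f(x_n + h/2, p_n + (h/2)·k1); p_{n+1} = p_n + h·k2.
x=0.000000, p=-1.070000:
  k1 = f(0.000000, -1.070000) = -0.428000
  k2 = f(0.090000, -1.108520) = -0.439763
  p ← -1.070000 + 0.18·(-0.439763) = -1.149157
x=0.180000, p=-1.149157:
  k1 = f(0.180000, -1.149157) = -0.445083
  k2 = f(0.270000, -1.189215) = -0.442881
  p ← -1.149157 + 0.18·(-0.442881) = -1.228876
x=0.360000, p=-1.228876:
  k1 = f(0.360000, -1.228876) = -0.433230
  k2 = f(0.450000, -1.267867) = -0.416022
  p ← -1.228876 + 0.18·(-0.416022) = -1.303760
p(0.54) ≈ -1.3038

-1.3038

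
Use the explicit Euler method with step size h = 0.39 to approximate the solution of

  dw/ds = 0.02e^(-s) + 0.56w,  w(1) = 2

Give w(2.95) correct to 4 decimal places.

5.3835

Euler: w_{n+1} = w_n + h·f(s_n, w_n).
s=1.000000, w=2.000000: f=1.127358 → w ← 2.000000 + 0.39·1.127358 = 2.439669
s=1.390000, w=2.439669: f=1.371196 → w ← 2.439669 + 0.39·1.371196 = 2.974436
s=1.780000, w=2.974436: f=1.669057 → w ← 2.974436 + 0.39·1.669057 = 3.625368
s=2.170000, w=3.625368: f=2.032490 → w ← 3.625368 + 0.39·2.032490 = 4.418039
s=2.560000, w=4.418039: f=2.475648 → w ← 4.418039 + 0.39·2.475648 = 5.383542
w(2.95) ≈ 5.3835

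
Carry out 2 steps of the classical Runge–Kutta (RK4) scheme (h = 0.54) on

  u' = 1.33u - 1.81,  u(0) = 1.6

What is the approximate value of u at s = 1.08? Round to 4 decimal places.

2.3647

RK4: k1 = f(s_n, u_n); k2 = f(s_n + h/2, u_n + (h/2)·k1); k3 = f(s_n + h/2, u_n + (h/2)·k2); k4 = f(s_n + h, u_n + h·k3); u_{n+1} = u_n + (h/6)·(k1 + 2k2 + 2k3 + k4).
s=0.000000, u=1.600000:
  k1 = f(0.000000, 1.600000) = 0.318000
  k2 = f(0.270000, 1.685860) = 0.432194
  k3 = f(0.270000, 1.716692) = 0.473201
  k4 = f(0.540000, 1.855528) = 0.657853
  u ← 1.600000 + (0.54/6)·(k1 + 2k2 + 2k3 + k4) = 1.850798
s=0.540000, u=1.850798:
  k1 = f(0.540000, 1.850798) = 0.651561
  k2 = f(0.810000, 2.026719) = 0.885537
  k3 = f(0.810000, 2.089893) = 0.969557
  k4 = f(1.080000, 2.374359) = 1.347897
  u ← 1.850798 + (0.54/6)·(k1 + 2k2 + 2k3 + k4) = 2.364666
u(1.08) ≈ 2.3647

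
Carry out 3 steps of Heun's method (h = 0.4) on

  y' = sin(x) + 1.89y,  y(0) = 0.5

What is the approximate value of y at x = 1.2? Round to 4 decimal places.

Heun: k1 = f(x_n, y_n); k2 = f(x_n + h, y_n + h·k1); y_{n+1} = y_n + (h/2)·(k1 + k2).
x=0.000000, y=0.500000:
  k1 = f(0.000000, 0.500000) = 0.945000
  k2 = f(0.400000, 0.878000) = 2.048838
  y ← 0.500000 + (0.4/2)·(0.945000 + 2.048838) = 1.098768
x=0.400000, y=1.098768:
  k1 = f(0.400000, 1.098768) = 2.466089
  k2 = f(0.800000, 2.085203) = 4.658390
  y ← 1.098768 + (0.4/2)·(2.466089 + 4.658390) = 2.523664
x=0.800000, y=2.523664:
  k1 = f(0.800000, 2.523664) = 5.487080
  k2 = f(1.200000, 4.718496) = 9.849996
  y ← 2.523664 + (0.4/2)·(5.487080 + 9.849996) = 5.591079
y(1.2) ≈ 5.5911

5.5911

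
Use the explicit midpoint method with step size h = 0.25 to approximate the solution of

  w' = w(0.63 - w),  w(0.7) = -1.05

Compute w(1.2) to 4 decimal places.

Midpoint: k1 = f(x_n, w_n); k2 = f(x_n + h/2, w_n + (h/2)·k1); w_{n+1} = w_n + h·k2.
x=0.700000, w=-1.050000:
  k1 = f(0.700000, -1.050000) = -1.764000
  k2 = f(0.825000, -1.270500) = -2.414585
  w ← -1.050000 + 0.25·(-2.414585) = -1.653646
x=0.950000, w=-1.653646:
  k1 = f(0.950000, -1.653646) = -3.776343
  k2 = f(1.075000, -2.125689) = -5.857739
  w ← -1.653646 + 0.25·(-5.857739) = -3.118081
w(1.2) ≈ -3.1181

-3.1181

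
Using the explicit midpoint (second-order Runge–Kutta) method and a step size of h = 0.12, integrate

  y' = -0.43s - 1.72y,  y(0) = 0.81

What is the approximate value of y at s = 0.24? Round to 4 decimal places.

0.5267

Midpoint: k1 = f(s_n, y_n); k2 = f(s_n + h/2, y_n + (h/2)·k1); y_{n+1} = y_n + h·k2.
s=0.000000, y=0.810000:
  k1 = f(0.000000, 0.810000) = -1.393200
  k2 = f(0.060000, 0.726408) = -1.275222
  y ← 0.810000 + 0.12·(-1.275222) = 0.656973
s=0.120000, y=0.656973:
  k1 = f(0.120000, 0.656973) = -1.181594
  k2 = f(0.180000, 0.586078) = -1.085454
  y ← 0.656973 + 0.12·(-1.085454) = 0.526719
y(0.24) ≈ 0.5267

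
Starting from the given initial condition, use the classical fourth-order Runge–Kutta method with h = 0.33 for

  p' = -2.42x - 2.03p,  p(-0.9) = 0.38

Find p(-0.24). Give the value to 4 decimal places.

RK4: k1 = f(x_n, p_n); k2 = f(x_n + h/2, p_n + (h/2)·k1); k3 = f(x_n + h/2, p_n + (h/2)·k2); k4 = f(x_n + h, p_n + h·k3); p_{n+1} = p_n + (h/6)·(k1 + 2k2 + 2k3 + k4).
x=-0.900000, p=0.380000:
  k1 = f(-0.900000, 0.380000) = 1.406600
  k2 = f(-0.735000, 0.612089) = 0.536159
  k3 = f(-0.735000, 0.468466) = 0.827713
  k4 = f(-0.570000, 0.653145) = 0.053515
  p ← 0.380000 + (0.33/6)·(k1 + 2k2 + 2k3 + k4) = 0.610332
x=-0.570000, p=0.610332:
  k1 = f(-0.570000, 0.610332) = 0.140425
  k2 = f(-0.405000, 0.633503) = -0.305910
  k3 = f(-0.405000, 0.559857) = -0.156410
  k4 = f(-0.240000, 0.558717) = -0.553396
  p ← 0.610332 + (0.33/6)·(k1 + 2k2 + 2k3 + k4) = 0.536764
p(-0.24) ≈ 0.5368

0.5368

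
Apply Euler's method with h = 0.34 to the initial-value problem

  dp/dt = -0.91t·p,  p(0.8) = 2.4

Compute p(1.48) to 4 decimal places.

Euler: p_{n+1} = p_n + h·f(t_n, p_n).
t=0.800000, p=2.400000: f=-1.747200 → p ← 2.400000 + 0.34·(-1.747200) = 1.805952
t=1.140000, p=1.805952: f=-1.873495 → p ← 1.805952 + 0.34·(-1.873495) = 1.168964
p(1.48) ≈ 1.1690

1.1690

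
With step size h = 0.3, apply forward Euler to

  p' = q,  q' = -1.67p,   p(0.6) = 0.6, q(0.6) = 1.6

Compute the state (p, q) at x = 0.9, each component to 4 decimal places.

1.0800, 1.2994

Euler on (p,q): p_{n+1} = p_n + h·p', q_{n+1} = q_n + h·q'.
0.600000: (0.600000, 1.600000); f=(1.600000, -1.002000) → (1.080000, 1.299400)
(p(0.9), q(0.9)) ≈ (1.0800, 1.2994)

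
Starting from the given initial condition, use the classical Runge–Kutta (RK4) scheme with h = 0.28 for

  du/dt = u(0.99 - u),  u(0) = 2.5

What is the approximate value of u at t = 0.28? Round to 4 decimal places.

RK4: k1 = f(t_n, u_n); k2 = f(t_n + h/2, u_n + (h/2)·k1); k3 = f(t_n + h/2, u_n + (h/2)·k2); k4 = f(t_n + h, u_n + h·k3); u_{n+1} = u_n + (h/6)·(k1 + 2k2 + 2k3 + k4).
t=0.000000, u=2.500000:
  k1 = f(0.000000, 2.500000) = -3.775000
  k2 = f(0.140000, 1.971500) = -1.935027
  k3 = f(0.140000, 2.229096) = -2.762065
  k4 = f(0.280000, 1.726622) = -1.271868
  u ← 2.500000 + (0.28/6)·(k1 + 2k2 + 2k3 + k4) = 1.826084
u(0.28) ≈ 1.8261

1.8261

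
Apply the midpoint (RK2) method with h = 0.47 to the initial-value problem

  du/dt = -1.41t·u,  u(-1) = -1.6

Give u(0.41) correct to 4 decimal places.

-2.9060

Midpoint: k1 = f(t_n, u_n); k2 = f(t_n + h/2, u_n + (h/2)·k1); u_{n+1} = u_n + h·k2.
t=-1.000000, u=-1.600000:
  k1 = f(-1.000000, -1.600000) = -2.256000
  k2 = f(-0.765000, -2.130160) = -2.297697
  u ← -1.600000 + 0.47·(-2.297697) = -2.679918
t=-0.530000, u=-2.679918:
  k1 = f(-0.530000, -2.679918) = -2.002702
  k2 = f(-0.295000, -3.150553) = -1.310472
  u ← -2.679918 + 0.47·(-1.310472) = -3.295840
t=-0.060000, u=-3.295840:
  k1 = f(-0.060000, -3.295840) = -0.278828
  k2 = f(0.175000, -3.361364) = 0.829417
  u ← -3.295840 + 0.47·0.829417 = -2.906014
u(0.41) ≈ -2.9060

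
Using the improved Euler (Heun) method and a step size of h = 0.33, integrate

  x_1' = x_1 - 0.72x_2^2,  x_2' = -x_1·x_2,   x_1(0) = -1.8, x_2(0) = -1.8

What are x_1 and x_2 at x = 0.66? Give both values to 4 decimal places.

Heun on (x_1,x_2): k1 = f(x_n, state_n); k2 = f(x_n + h, state_n + h·k1); state_{n+1} = state_n + (h/2)·(k1 + k2).
0.000000: (-1.800000, -1.800000)
  k1 = (-4.132800, -3.240000)
  predictor → (-3.163824, -2.869200)
  k2 = (-9.091086, -9.077644)
  → (-3.981941, -3.832411)
0.330000: (-3.981941, -3.832411)
  k1 = (-14.556852, -15.260436)
  predictor → (-8.785702, -8.868355)
  k2 = (-65.412064, -77.914729)
  → (-17.176812, -19.206313)
(x_1(0.66), x_2(0.66)) ≈ (-17.1768, -19.2063)

-17.1768, -19.2063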